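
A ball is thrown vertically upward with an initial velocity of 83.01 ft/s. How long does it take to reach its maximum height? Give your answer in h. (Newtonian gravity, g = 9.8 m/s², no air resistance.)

v₀ = 83.01 ft/s × 0.3048 = 25.3014 m/s
t_up = v₀ / g = 25.3014 / 9.8 = 2.58178 s
t_up = 2.58178 s / 3600.0 = 0.0007172 h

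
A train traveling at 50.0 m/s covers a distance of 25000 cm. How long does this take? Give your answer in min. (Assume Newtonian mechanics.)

d = 25000 cm × 0.01 = 250.0 m
t = d / v = 250.0 / 50.0 = 5.0 s
t = 5.0 s / 60.0 = 0.08333 min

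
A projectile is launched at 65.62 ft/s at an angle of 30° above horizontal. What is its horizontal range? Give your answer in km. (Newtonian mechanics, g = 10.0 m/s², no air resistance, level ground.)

v₀ = 65.62 ft/s × 0.3048 = 20.001 m/s
R = v₀² × sin(2θ) / g = 20.001² × sin(2 × 30°) / 10.0 = 400.04 × 0.866025 / 10.0 = 34.6445 m
R = 34.6445 m / 1000.0 = 0.03464 km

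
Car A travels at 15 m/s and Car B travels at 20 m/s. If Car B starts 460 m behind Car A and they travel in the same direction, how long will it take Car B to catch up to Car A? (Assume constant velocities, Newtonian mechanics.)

Relative speed: v_rel = 20 - 15 = 5 m/s
Time to catch: t = d₀/v_rel = 460/5 = 92.0 s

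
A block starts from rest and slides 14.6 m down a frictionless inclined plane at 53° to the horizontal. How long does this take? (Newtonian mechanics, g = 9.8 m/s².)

a = g sin(θ) = 9.8 × sin(53°) = 7.8266 m/s²
t = √(2d/a) = √(2 × 14.6 / 7.8266) = 1.93 s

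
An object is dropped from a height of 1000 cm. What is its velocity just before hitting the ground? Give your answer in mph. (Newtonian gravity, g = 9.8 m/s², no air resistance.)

h = 1000 cm × 0.01 = 10.0 m
v = √(2gh) = √(2 × 9.8 × 10.0) = 14.0 m/s
v = 14.0 m/s / 0.44704 = 31.32 mph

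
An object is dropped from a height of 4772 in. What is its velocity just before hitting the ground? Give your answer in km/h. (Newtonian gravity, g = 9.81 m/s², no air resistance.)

h = 4772 in × 0.0254 = 121.209 m
v = √(2gh) = √(2 × 9.81 × 121.209) = 48.766 m/s
v = 48.766 m/s / 0.2777777777777778 = 175.6 km/h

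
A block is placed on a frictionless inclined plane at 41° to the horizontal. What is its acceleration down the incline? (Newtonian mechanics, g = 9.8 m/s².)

a = g sin(θ) = 9.8 × sin(41°) = 9.8 × 0.6561 = 6.43 m/s²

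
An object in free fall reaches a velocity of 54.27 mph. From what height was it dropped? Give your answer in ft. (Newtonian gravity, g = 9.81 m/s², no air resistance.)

v = 54.27 mph × 0.44704 = 24.2609 m/s
h = v² / (2g) = 24.2609² / (2 × 9.81) = 29.9996 m
h = 29.9996 m / 0.3048 = 98.42 ft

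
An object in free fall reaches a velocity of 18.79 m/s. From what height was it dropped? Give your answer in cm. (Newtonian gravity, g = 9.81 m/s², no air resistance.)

h = v² / (2g) = 18.79² / (2 × 9.81) = 17.9951 m
h = 17.9951 m / 0.01 = 1800 cm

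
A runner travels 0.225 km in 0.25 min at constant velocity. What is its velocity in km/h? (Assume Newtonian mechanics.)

d = 0.225 km × 1000.0 = 225.0 m
t = 0.25 min × 60.0 = 15.0 s
v = d / t = 225.0 / 15.0 = 15.0 m/s
v = 15.0 m/s / 0.2777777777777778 = 54.0 km/h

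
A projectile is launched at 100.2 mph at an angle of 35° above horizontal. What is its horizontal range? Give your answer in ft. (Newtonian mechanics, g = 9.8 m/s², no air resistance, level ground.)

v₀ = 100.2 mph × 0.44704 = 44.7934 m/s
R = v₀² × sin(2θ) / g = 44.7934² × sin(2 × 35°) / 9.8 = 2006.45 × 0.939693 / 9.8 = 192.393 m
R = 192.393 m / 0.3048 = 631.2 ft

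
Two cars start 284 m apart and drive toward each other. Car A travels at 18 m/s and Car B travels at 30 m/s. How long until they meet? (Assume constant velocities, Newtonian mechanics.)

Combined speed: v_combined = 18 + 30 = 48 m/s
Time to meet: t = d/v_combined = 284/48 = 5.92 s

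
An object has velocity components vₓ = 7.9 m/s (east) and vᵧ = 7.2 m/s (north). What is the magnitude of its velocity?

|v| = √(vₓ² + vᵧ²) = √(7.9² + 7.2²) = √(114.25) = 10.69 m/s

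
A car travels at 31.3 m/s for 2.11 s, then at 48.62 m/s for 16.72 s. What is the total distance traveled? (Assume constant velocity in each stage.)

d₁ = v₁t₁ = 31.3 × 2.11 = 66.043 m
d₂ = v₂t₂ = 48.62 × 16.72 = 812.9264 m
d_total = 66.043 + 812.9264 = 878.97 m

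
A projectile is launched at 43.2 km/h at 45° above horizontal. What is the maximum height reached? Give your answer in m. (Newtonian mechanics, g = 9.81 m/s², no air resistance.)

v₀ = 43.2 km/h × 0.2777777777777778 = 12.0 m/s
H = v₀² × sin²(θ) / (2g) = 12.0² × sin(45°)² / (2 × 9.81) = 144.0 × 0.5 / 19.62 = 3.67 m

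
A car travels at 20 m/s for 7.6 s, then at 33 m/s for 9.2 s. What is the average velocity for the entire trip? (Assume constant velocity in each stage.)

d₁ = v₁t₁ = 20 × 7.6 = 152.0 m
d₂ = v₂t₂ = 33 × 9.2 = 303.6 m
d_total = 455.6 m, t_total = 16.8 s
v_avg = d_total/t_total = 455.6/16.8 = 27.12 m/s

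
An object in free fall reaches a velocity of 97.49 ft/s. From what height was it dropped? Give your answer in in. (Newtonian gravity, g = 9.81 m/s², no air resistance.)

v = 97.49 ft/s × 0.3048 = 29.715 m/s
h = v² / (2g) = 29.715² / (2 × 9.81) = 45.0041 m
h = 45.0041 m / 0.0254 = 1772 in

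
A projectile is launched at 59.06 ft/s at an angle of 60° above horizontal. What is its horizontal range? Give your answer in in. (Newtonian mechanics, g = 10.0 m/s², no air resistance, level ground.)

v₀ = 59.06 ft/s × 0.3048 = 18.0015 m/s
R = v₀² × sin(2θ) / g = 18.0015² × sin(2 × 60°) / 10.0 = 324.054 × 0.866025 / 10.0 = 28.0639 m
R = 28.0639 m / 0.0254 = 1105 in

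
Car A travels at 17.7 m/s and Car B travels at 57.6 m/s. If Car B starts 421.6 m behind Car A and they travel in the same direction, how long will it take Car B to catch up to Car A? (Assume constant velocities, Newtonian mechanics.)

Relative speed: v_rel = 57.6 - 17.7 = 39.9 m/s
Time to catch: t = d₀/v_rel = 421.6/39.9 = 10.57 s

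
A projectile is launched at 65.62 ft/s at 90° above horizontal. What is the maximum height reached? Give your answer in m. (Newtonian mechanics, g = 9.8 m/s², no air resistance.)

v₀ = 65.62 ft/s × 0.3048 = 20.001 m/s
H = v₀² × sin²(θ) / (2g) = 20.001² × sin(90°)² / (2 × 9.8) = 400.04 × 1.0 / 19.6 = 20.41 m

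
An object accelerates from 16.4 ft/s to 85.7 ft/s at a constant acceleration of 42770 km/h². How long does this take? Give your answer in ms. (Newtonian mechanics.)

v₀ = 16.4 ft/s × 0.3048 = 4.99872 m/s
v = 85.7 ft/s × 0.3048 = 26.1214 m/s
a = 42770 km/h² × 7.716049382716049e-05 = 3.30015 m/s²
t = (v - v₀) / a = (26.1214 - 4.99872) / 3.30015 = 6.40052 s
t = 6.40052 s / 0.001 = 6401 ms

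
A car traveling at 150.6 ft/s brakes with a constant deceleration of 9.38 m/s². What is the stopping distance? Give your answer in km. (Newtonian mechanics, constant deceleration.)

v₀ = 150.6 ft/s × 0.3048 = 45.9029 m/s
d = v₀² / (2a) = 45.9029² / (2 × 9.38) = 2107.08 / 18.76 = 112.318 m
d = 112.318 m / 1000.0 = 0.1123 km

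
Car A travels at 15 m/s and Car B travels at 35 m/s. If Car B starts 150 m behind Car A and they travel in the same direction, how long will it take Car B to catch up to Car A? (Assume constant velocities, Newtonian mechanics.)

Relative speed: v_rel = 35 - 15 = 20 m/s
Time to catch: t = d₀/v_rel = 150/20 = 7.5 s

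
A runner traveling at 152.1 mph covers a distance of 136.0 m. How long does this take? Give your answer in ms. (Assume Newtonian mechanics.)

v = 152.1 mph × 0.44704 = 67.9948 m/s
t = d / v = 136.0 / 67.9948 = 2.00015 s
t = 2.00015 s / 0.001 = 2000 ms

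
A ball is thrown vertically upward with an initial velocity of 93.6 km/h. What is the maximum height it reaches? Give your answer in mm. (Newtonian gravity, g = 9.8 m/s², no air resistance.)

v₀ = 93.6 km/h × 0.2777777777777778 = 26.0 m/s
h_max = v₀² / (2g) = 26.0² / (2 × 9.8) = 676.0 / 19.6 = 34.4898 m
h_max = 34.4898 m / 0.001 = 34490 mm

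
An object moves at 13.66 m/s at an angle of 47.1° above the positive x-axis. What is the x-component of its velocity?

vₓ = v cos(θ) = 13.66 × cos(47.1°) = 9.3 m/s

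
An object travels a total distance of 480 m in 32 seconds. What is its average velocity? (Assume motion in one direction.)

v_avg = Δd / Δt = 480 / 32 = 15.0 m/s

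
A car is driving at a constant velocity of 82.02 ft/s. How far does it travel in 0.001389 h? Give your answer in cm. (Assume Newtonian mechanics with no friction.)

v = 82.02 ft/s × 0.3048 = 24.9997 m/s
t = 0.001389 h × 3600.0 = 5.0004 s
d = v × t = 24.9997 × 5.0004 = 125.008 m
d = 125.008 m / 0.01 = 12500 cm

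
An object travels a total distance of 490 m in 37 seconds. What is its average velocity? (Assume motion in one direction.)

v_avg = Δd / Δt = 490 / 37 = 13.24 m/s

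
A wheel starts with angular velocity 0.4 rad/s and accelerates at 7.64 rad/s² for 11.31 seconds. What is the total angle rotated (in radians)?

θ = ω₀t + ½αt² = 0.4×11.31 + ½×7.64×11.31² = 493.16 rad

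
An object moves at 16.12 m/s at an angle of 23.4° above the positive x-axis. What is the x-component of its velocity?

vₓ = v cos(θ) = 16.12 × cos(23.4°) = 14.79 m/s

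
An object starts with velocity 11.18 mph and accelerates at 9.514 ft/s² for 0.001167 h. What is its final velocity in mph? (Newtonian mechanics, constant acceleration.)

v₀ = 11.18 mph × 0.44704 = 4.99791 m/s
a = 9.514 ft/s² × 0.3048 = 2.89987 m/s²
t = 0.001167 h × 3600.0 = 4.2012 s
v = v₀ + a × t = 4.99791 + 2.89987 × 4.2012 = 17.1808 m/s
v = 17.1808 m/s / 0.44704 = 38.43 mph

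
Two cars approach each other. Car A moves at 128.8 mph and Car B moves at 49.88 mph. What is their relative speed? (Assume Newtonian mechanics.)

v_rel = v_A + v_B = 128.8 + 49.88 = 178.68 mph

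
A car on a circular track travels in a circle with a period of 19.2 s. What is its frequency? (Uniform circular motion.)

f = 1/T = 1/19.2 = 0.0521 Hz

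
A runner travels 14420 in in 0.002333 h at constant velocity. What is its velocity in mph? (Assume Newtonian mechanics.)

d = 14420 in × 0.0254 = 366.268 m
t = 0.002333 h × 3600.0 = 8.3988 s
v = d / t = 366.268 / 8.3988 = 43.6096 m/s
v = 43.6096 m/s / 0.44704 = 97.55 mph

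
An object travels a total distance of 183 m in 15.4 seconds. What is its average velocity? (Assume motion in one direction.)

v_avg = Δd / Δt = 183 / 15.4 = 11.88 m/s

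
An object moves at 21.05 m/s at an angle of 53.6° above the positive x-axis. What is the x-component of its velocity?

vₓ = v cos(θ) = 21.05 × cos(53.6°) = 12.49 m/s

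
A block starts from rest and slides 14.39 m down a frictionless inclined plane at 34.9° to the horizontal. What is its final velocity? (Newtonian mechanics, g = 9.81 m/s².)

a = g sin(θ) = 9.81 × sin(34.9°) = 5.6128 m/s²
v = √(2ad) = √(2 × 5.6128 × 14.39) = 12.71 m/s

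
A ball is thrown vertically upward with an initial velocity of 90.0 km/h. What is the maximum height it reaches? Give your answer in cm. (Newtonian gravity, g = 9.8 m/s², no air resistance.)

v₀ = 90.0 km/h × 0.2777777777777778 = 25.0 m/s
h_max = v₀² / (2g) = 25.0² / (2 × 9.8) = 625.0 / 19.6 = 31.8878 m
h_max = 31.8878 m / 0.01 = 3189 cm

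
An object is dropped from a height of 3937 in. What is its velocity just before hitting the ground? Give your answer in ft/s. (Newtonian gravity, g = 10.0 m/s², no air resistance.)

h = 3937 in × 0.0254 = 99.9998 m
v = √(2gh) = √(2 × 10.0 × 99.9998) = 44.7213 m/s
v = 44.7213 m/s / 0.3048 = 146.7 ft/s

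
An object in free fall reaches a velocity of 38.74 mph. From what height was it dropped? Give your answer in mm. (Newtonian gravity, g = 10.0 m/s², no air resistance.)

v = 38.74 mph × 0.44704 = 17.3183 m/s
h = v² / (2g) = 17.3183² / (2 × 10.0) = 14.9962 m
h = 14.9962 m / 0.001 = 15000 mm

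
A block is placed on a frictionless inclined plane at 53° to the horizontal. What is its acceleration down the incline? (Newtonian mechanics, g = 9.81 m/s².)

a = g sin(θ) = 9.81 × sin(53°) = 9.81 × 0.7986 = 7.83 m/s²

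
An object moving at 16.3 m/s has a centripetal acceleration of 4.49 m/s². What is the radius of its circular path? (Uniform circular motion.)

r = v²/a_c = 16.3²/4.49 = 59.17 m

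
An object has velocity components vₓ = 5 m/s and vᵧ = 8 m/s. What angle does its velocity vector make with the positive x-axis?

θ = arctan(vᵧ/vₓ) = arctan(8/5) = 57.99°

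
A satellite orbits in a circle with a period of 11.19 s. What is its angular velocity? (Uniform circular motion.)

ω = 2π/T = 2π/11.19 = 0.5615 rad/s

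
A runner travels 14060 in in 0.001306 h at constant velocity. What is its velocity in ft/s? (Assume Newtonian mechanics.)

d = 14060 in × 0.0254 = 357.124 m
t = 0.001306 h × 3600.0 = 4.7016 s
v = d / t = 357.124 / 4.7016 = 75.958 m/s
v = 75.958 m/s / 0.3048 = 249.2 ft/s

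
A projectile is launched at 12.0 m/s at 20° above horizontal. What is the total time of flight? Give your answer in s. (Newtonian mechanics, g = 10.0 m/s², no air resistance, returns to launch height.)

T = 2 × v₀ × sin(θ) / g = 2 × 12.0 × sin(20°) / 10.0 = 2 × 12.0 × 0.34202 / 10.0 = 0.8208 s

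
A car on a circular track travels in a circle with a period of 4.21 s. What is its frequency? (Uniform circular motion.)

f = 1/T = 1/4.21 = 0.2375 Hz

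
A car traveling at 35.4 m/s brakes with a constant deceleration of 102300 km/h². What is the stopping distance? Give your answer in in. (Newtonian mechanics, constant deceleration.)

a = 102300 km/h² × 7.716049382716049e-05 = 7.89352 m/s²
d = v₀² / (2a) = 35.4² / (2 × 7.89352) = 1253.16 / 15.787 = 79.3792 m
d = 79.3792 m / 0.0254 = 3125 in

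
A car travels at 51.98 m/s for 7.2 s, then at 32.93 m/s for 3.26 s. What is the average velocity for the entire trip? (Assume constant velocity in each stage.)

d₁ = v₁t₁ = 51.98 × 7.2 = 374.256 m
d₂ = v₂t₂ = 32.93 × 3.26 = 107.3518 m
d_total = 481.6078 m, t_total = 10.46 s
v_avg = d_total/t_total = 481.6078/10.46 = 46.04 m/s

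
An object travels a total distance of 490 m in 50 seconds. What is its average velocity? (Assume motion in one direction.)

v_avg = Δd / Δt = 490 / 50 = 9.8 m/s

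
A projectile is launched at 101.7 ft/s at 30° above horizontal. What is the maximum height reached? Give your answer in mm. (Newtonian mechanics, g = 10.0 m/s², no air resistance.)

v₀ = 101.7 ft/s × 0.3048 = 30.9982 m/s
H = v₀² × sin²(θ) / (2g) = 30.9982² × sin(30°)² / (2 × 10.0) = 960.888 × 0.25 / 20.0 = 12.0111 m
H = 12.0111 m / 0.001 = 12010 mm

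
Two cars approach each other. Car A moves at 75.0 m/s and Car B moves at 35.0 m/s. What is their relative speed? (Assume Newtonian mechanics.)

v_rel = v_A + v_B = 75.0 + 35.0 = 110.0 m/s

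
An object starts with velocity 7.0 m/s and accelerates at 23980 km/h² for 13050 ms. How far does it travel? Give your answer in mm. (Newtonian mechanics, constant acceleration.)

a = 23980 km/h² × 7.716049382716049e-05 = 1.85031 m/s²
t = 13050 ms × 0.001 = 13.05 s
d = v₀ × t + ½ × a × t² = 7.0 × 13.05 + 0.5 × 1.85031 × 13.05² = 248.906 m
d = 248.906 m / 0.001 = 248900 mm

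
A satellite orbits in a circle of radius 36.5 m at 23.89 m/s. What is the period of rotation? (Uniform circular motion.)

T = 2πr/v = 2π×36.5/23.89 = 9.6 s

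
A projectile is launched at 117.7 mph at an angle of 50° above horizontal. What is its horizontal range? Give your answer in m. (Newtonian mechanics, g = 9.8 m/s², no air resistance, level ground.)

v₀ = 117.7 mph × 0.44704 = 52.6166 m/s
R = v₀² × sin(2θ) / g = 52.6166² × sin(2 × 50°) / 9.8 = 2768.51 × 0.984808 / 9.8 = 278.2 m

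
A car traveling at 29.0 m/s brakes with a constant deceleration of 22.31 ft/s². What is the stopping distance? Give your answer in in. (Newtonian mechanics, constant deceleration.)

a = 22.31 ft/s² × 0.3048 = 6.80009 m/s²
d = v₀² / (2a) = 29.0² / (2 × 6.80009) = 841.0 / 13.6002 = 61.8373 m
d = 61.8373 m / 0.0254 = 2435 in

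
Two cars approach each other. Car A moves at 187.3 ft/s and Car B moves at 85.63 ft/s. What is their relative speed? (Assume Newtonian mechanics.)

v_rel = v_A + v_B = 187.3 + 85.63 = 272.93 ft/s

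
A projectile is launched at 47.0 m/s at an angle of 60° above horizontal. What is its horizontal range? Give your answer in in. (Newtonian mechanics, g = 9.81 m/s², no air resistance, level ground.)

R = v₀² × sin(2θ) / g = 47.0² × sin(2 × 60°) / 9.81 = 2209.0 × 0.866025 / 9.81 = 195.01 m
R = 195.01 m / 0.0254 = 7678 in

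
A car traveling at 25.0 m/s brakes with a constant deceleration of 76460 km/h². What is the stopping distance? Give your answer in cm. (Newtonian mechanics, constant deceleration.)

a = 76460 km/h² × 7.716049382716049e-05 = 5.89969 m/s²
d = v₀² / (2a) = 25.0² / (2 × 5.89969) = 625.0 / 11.7994 = 52.9688 m
d = 52.9688 m / 0.01 = 5297 cm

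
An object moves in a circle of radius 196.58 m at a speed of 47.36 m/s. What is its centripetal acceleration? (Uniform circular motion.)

a_c = v²/r = 47.36²/196.58 = 2242.9696/196.58 = 11.41 m/s²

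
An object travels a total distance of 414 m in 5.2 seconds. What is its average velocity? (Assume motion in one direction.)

v_avg = Δd / Δt = 414 / 5.2 = 79.62 m/s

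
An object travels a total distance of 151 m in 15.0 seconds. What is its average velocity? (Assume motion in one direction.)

v_avg = Δd / Δt = 151 / 15.0 = 10.07 m/s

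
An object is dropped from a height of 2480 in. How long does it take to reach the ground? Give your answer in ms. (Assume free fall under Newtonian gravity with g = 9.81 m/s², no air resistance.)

h = 2480 in × 0.0254 = 62.992 m
t = √(2h/g) = √(2 × 62.992 / 9.81) = 3.58363 s
t = 3.58363 s / 0.001 = 3584 ms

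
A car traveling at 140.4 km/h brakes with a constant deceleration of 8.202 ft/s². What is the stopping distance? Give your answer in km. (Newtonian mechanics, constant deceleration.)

v₀ = 140.4 km/h × 0.2777777777777778 = 39.0 m/s
a = 8.202 ft/s² × 0.3048 = 2.49997 m/s²
d = v₀² / (2a) = 39.0² / (2 × 2.49997) = 1521.0 / 4.99994 = 304.204 m
d = 304.204 m / 1000.0 = 0.3042 km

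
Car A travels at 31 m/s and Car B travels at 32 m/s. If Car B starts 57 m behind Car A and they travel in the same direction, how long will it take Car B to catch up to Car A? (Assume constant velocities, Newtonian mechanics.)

Relative speed: v_rel = 32 - 31 = 1 m/s
Time to catch: t = d₀/v_rel = 57/1 = 57.0 s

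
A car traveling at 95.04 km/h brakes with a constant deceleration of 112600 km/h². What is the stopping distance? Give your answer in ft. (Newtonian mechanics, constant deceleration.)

v₀ = 95.04 km/h × 0.2777777777777778 = 26.4 m/s
a = 112600 km/h² × 7.716049382716049e-05 = 8.68827 m/s²
d = v₀² / (2a) = 26.4² / (2 × 8.68827) = 696.96 / 17.3765 = 40.1093 m
d = 40.1093 m / 0.3048 = 131.6 ft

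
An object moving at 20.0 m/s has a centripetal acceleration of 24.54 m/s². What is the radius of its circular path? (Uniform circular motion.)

r = v²/a_c = 20.0²/24.54 = 16.3 m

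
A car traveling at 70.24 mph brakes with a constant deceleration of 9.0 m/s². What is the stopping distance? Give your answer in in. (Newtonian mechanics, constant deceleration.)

v₀ = 70.24 mph × 0.44704 = 31.4001 m/s
d = v₀² / (2a) = 31.4001² / (2 × 9.0) = 985.966 / 18.0 = 54.7759 m
d = 54.7759 m / 0.0254 = 2157 in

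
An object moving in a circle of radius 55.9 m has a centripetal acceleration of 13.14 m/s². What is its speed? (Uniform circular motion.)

v = √(a_c × r) = √(13.14 × 55.9) = 27.1 m/s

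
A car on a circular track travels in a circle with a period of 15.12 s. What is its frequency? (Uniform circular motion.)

f = 1/T = 1/15.12 = 0.0661 Hz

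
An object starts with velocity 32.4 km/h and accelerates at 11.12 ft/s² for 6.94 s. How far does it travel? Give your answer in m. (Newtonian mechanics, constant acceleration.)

v₀ = 32.4 km/h × 0.2777777777777778 = 9.0 m/s
a = 11.12 ft/s² × 0.3048 = 3.38938 m/s²
d = v₀ × t + ½ × a × t² = 9.0 × 6.94 + 0.5 × 3.38938 × 6.94² = 144.1 m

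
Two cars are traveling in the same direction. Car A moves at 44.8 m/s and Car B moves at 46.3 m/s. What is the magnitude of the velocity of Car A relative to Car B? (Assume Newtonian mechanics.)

v_rel = |v_A - v_B| = |44.8 - 46.3| = 1.5 m/s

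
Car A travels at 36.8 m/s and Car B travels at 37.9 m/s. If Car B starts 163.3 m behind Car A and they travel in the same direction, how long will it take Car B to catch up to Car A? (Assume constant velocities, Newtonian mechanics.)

Relative speed: v_rel = 37.9 - 36.8 = 1.1 m/s
Time to catch: t = d₀/v_rel = 163.3/1.1 = 148.45 s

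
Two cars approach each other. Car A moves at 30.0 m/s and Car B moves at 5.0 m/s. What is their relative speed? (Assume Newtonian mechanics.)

v_rel = v_A + v_B = 30.0 + 5.0 = 35.0 m/s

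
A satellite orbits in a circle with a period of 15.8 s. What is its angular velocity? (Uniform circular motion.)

ω = 2π/T = 2π/15.8 = 0.3977 rad/s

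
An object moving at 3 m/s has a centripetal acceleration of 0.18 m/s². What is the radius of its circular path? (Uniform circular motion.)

r = v²/a_c = 3²/0.18 = 50.0 m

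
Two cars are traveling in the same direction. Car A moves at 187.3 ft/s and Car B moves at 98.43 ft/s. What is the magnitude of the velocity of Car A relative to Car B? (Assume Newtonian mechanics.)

v_rel = |v_A - v_B| = |187.3 - 98.43| = 88.87 ft/s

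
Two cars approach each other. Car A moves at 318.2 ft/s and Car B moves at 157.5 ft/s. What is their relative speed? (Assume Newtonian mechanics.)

v_rel = v_A + v_B = 318.2 + 157.5 = 475.7 ft/s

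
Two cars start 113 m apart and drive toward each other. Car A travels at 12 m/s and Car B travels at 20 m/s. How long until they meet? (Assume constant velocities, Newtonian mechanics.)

Combined speed: v_combined = 12 + 20 = 32 m/s
Time to meet: t = d/v_combined = 113/32 = 3.53 s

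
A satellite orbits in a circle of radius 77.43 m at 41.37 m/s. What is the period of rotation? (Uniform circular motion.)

T = 2πr/v = 2π×77.43/41.37 = 11.76 s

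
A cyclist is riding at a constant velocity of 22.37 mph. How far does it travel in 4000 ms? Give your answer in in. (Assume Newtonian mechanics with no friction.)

v = 22.37 mph × 0.44704 = 10.0003 m/s
t = 4000 ms × 0.001 = 4.0 s
d = v × t = 10.0003 × 4.0 = 40.0012 m
d = 40.0012 m / 0.0254 = 1575 in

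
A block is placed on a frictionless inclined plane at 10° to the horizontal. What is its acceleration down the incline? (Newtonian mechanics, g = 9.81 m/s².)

a = g sin(θ) = 9.81 × sin(10°) = 9.81 × 0.1736 = 1.7 m/s²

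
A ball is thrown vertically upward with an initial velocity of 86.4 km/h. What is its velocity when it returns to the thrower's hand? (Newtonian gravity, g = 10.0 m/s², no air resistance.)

By conservation of energy (no air resistance), the ball returns to the throw height with the same speed as launch, but directed downward.
|v_ground| = v₀ = 86.4 km/h
v_ground = 86.4 km/h (downward)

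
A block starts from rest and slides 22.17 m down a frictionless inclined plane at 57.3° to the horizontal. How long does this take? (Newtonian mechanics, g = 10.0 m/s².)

a = g sin(θ) = 10.0 × sin(57.3°) = 8.4151 m/s²
t = √(2d/a) = √(2 × 22.17 / 8.4151) = 2.3 s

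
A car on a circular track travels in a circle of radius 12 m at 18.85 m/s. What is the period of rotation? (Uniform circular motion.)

T = 2πr/v = 2π×12/18.85 = 4.0 s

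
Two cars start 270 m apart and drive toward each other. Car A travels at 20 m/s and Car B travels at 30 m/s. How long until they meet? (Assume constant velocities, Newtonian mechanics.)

Combined speed: v_combined = 20 + 30 = 50 m/s
Time to meet: t = d/v_combined = 270/50 = 5.4 s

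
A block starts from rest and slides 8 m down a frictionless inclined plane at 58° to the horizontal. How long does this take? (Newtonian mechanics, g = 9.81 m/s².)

a = g sin(θ) = 9.81 × sin(58°) = 8.3194 m/s²
t = √(2d/a) = √(2 × 8 / 8.3194) = 1.39 s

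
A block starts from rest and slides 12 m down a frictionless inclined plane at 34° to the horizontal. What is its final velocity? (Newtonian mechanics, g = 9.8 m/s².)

a = g sin(θ) = 9.8 × sin(34°) = 5.4801 m/s²
v = √(2ad) = √(2 × 5.4801 × 12) = 11.47 m/s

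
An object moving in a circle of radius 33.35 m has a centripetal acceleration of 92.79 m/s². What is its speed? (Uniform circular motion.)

v = √(a_c × r) = √(92.79 × 33.35) = 55.63 m/s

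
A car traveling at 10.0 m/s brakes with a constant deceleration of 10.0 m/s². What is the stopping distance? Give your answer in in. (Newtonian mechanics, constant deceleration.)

d = v₀² / (2a) = 10.0² / (2 × 10.0) = 100.0 / 20.0 = 5.0 m
d = 5.0 m / 0.0254 = 196.9 in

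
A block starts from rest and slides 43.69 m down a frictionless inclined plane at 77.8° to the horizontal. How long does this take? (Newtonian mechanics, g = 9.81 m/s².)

a = g sin(θ) = 9.81 × sin(77.8°) = 9.5884 m/s²
t = √(2d/a) = √(2 × 43.69 / 9.5884) = 3.02 s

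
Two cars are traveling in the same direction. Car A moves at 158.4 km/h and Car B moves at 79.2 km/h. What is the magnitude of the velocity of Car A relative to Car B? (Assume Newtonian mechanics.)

v_rel = |v_A - v_B| = |158.4 - 79.2| = 79.2 km/h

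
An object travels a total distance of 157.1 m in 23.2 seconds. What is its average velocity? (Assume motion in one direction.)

v_avg = Δd / Δt = 157.1 / 23.2 = 6.77 m/s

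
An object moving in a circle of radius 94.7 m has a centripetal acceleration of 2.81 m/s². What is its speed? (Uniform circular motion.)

v = √(a_c × r) = √(2.81 × 94.7) = 16.31 m/s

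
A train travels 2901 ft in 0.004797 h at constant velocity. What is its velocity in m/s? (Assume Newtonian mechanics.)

d = 2901 ft × 0.3048 = 884.225 m
t = 0.004797 h × 3600.0 = 17.2692 s
v = d / t = 884.225 / 17.2692 = 51.2 m/s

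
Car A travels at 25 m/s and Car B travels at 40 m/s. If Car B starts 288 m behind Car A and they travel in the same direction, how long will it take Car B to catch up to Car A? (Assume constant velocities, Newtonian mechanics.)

Relative speed: v_rel = 40 - 25 = 15 m/s
Time to catch: t = d₀/v_rel = 288/15 = 19.2 s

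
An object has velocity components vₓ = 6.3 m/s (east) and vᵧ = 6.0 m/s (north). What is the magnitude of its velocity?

|v| = √(vₓ² + vᵧ²) = √(6.3² + 6.0²) = √(75.69) = 8.7 m/s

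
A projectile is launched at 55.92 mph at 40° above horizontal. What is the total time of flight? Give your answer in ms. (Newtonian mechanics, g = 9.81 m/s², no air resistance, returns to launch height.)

v₀ = 55.92 mph × 0.44704 = 24.9985 m/s
T = 2 × v₀ × sin(θ) / g = 2 × 24.9985 × sin(40°) / 9.81 = 2 × 24.9985 × 0.642788 / 9.81 = 3.27599 s
T = 3.27599 s / 0.001 = 3276 ms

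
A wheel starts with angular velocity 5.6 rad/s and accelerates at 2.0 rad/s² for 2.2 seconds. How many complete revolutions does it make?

θ = ω₀t + ½αt² = 5.6×2.2 + ½×2.0×2.2² = 17.16 rad
Total revolutions = θ/(2π) = 17.16/(2π) = 2.73
Complete revolutions = ⌊2.73⌋ = 2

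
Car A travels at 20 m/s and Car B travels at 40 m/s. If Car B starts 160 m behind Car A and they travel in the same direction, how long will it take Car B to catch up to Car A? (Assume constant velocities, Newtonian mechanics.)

Relative speed: v_rel = 40 - 20 = 20 m/s
Time to catch: t = d₀/v_rel = 160/20 = 8.0 s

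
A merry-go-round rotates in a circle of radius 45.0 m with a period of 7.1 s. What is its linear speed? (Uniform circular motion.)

v = 2πr/T = 2π×45.0/7.1 = 39.82 m/s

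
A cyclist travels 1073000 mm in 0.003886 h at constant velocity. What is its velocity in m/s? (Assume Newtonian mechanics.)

d = 1073000 mm × 0.001 = 1073.0 m
t = 0.003886 h × 3600.0 = 13.9896 s
v = d / t = 1073.0 / 13.9896 = 76.7 m/s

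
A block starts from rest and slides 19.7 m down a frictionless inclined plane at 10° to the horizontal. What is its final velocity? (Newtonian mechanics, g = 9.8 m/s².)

a = g sin(θ) = 9.8 × sin(10°) = 1.7018 m/s²
v = √(2ad) = √(2 × 1.7018 × 19.7) = 8.19 m/s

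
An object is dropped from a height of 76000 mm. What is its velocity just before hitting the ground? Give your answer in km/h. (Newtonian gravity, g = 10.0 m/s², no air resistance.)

h = 76000 mm × 0.001 = 76.0 m
v = √(2gh) = √(2 × 10.0 × 76.0) = 38.9872 m/s
v = 38.9872 m/s / 0.2777777777777778 = 140.4 km/h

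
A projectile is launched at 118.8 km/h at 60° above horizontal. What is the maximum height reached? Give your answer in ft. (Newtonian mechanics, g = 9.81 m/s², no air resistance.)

v₀ = 118.8 km/h × 0.2777777777777778 = 33.0 m/s
H = v₀² × sin²(θ) / (2g) = 33.0² × sin(60°)² / (2 × 9.81) = 1089.0 × 0.75 / 19.62 = 41.6284 m
H = 41.6284 m / 0.3048 = 136.6 ft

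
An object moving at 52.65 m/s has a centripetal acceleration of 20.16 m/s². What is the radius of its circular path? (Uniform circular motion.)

r = v²/a_c = 52.65²/20.16 = 137.5 m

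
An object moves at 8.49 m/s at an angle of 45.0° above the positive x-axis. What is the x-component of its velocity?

vₓ = v cos(θ) = 8.49 × cos(45.0°) = 6.0 m/s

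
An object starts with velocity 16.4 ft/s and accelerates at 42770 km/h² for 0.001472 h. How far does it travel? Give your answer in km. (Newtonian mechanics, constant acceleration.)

v₀ = 16.4 ft/s × 0.3048 = 4.99872 m/s
a = 42770 km/h² × 7.716049382716049e-05 = 3.30015 m/s²
t = 0.001472 h × 3600.0 = 5.2992 s
d = v₀ × t + ½ × a × t² = 4.99872 × 5.2992 + 0.5 × 3.30015 × 5.2992² = 72.8258 m
d = 72.8258 m / 1000.0 = 0.07283 km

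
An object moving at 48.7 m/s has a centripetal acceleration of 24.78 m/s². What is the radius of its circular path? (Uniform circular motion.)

r = v²/a_c = 48.7²/24.78 = 95.71 m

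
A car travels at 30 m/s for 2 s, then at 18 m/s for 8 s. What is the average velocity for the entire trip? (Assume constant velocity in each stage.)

d₁ = v₁t₁ = 30 × 2 = 60 m
d₂ = v₂t₂ = 18 × 8 = 144 m
d_total = 204 m, t_total = 10 s
v_avg = d_total/t_total = 204/10 = 20.4 m/s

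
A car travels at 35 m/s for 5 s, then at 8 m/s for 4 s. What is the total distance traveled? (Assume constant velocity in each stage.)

d₁ = v₁t₁ = 35 × 5 = 175 m
d₂ = v₂t₂ = 8 × 4 = 32 m
d_total = 175 + 32 = 207 m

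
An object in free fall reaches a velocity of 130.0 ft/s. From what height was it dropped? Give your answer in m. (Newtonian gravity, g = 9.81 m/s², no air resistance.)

v = 130.0 ft/s × 0.3048 = 39.624 m/s
h = v² / (2g) = 39.624² / (2 × 9.81) = 80.02 m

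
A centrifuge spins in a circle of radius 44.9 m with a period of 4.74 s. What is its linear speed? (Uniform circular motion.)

v = 2πr/T = 2π×44.9/4.74 = 59.52 m/s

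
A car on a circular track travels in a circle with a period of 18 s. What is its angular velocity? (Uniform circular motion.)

ω = 2π/T = 2π/18 = 0.3491 rad/s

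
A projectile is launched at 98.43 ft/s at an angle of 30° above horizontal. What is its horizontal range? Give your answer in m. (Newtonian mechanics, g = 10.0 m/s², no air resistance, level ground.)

v₀ = 98.43 ft/s × 0.3048 = 30.0015 m/s
R = v₀² × sin(2θ) / g = 30.0015² × sin(2 × 30°) / 10.0 = 900.09 × 0.866025 / 10.0 = 77.95 m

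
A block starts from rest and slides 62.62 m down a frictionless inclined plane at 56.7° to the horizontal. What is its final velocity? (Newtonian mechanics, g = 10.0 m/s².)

a = g sin(θ) = 10.0 × sin(56.7°) = 8.3581 m/s²
v = √(2ad) = √(2 × 8.3581 × 62.62) = 32.35 m/s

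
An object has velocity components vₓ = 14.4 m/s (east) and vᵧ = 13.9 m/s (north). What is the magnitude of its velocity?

|v| = √(vₓ² + vᵧ²) = √(14.4² + 13.9²) = √(400.57) = 20.01 m/s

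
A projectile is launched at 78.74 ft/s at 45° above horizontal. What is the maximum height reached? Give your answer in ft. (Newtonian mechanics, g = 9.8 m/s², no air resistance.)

v₀ = 78.74 ft/s × 0.3048 = 24.0 m/s
H = v₀² × sin²(θ) / (2g) = 24.0² × sin(45°)² / (2 × 9.8) = 576.0 × 0.5 / 19.6 = 14.6939 m
H = 14.6939 m / 0.3048 = 48.21 ft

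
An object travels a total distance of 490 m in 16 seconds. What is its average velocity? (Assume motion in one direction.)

v_avg = Δd / Δt = 490 / 16 = 30.62 m/s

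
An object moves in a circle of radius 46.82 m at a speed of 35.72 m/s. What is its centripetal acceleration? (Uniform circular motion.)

a_c = v²/r = 35.72²/46.82 = 1275.9184/46.82 = 27.25 m/s²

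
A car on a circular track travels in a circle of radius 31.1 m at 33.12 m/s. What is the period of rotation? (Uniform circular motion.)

T = 2πr/v = 2π×31.1/33.12 = 5.9 s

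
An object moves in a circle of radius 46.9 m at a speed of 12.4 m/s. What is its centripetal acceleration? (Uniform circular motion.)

a_c = v²/r = 12.4²/46.9 = 153.76/46.9 = 3.28 m/s²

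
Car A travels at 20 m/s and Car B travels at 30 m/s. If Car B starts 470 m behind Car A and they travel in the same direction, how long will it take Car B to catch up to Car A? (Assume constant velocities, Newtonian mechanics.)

Relative speed: v_rel = 30 - 20 = 10 m/s
Time to catch: t = d₀/v_rel = 470/10 = 47.0 s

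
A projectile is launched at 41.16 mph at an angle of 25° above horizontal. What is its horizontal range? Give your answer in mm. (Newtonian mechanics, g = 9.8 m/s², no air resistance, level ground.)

v₀ = 41.16 mph × 0.44704 = 18.4002 m/s
R = v₀² × sin(2θ) / g = 18.4002² × sin(2 × 25°) / 9.8 = 338.567 × 0.766044 / 9.8 = 26.465 m
R = 26.465 m / 0.001 = 26460 mm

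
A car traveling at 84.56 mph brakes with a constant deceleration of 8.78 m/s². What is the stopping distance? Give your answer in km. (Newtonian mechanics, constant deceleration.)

v₀ = 84.56 mph × 0.44704 = 37.8017 m/s
d = v₀² / (2a) = 37.8017² / (2 × 8.78) = 1428.97 / 17.56 = 81.3764 m
d = 81.3764 m / 1000.0 = 0.08138 km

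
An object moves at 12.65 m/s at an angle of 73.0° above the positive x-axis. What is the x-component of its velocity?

vₓ = v cos(θ) = 12.65 × cos(73.0°) = 3.7 m/s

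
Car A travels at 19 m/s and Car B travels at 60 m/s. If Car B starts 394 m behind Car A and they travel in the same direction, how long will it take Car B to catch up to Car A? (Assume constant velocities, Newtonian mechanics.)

Relative speed: v_rel = 60 - 19 = 41 m/s
Time to catch: t = d₀/v_rel = 394/41 = 9.61 s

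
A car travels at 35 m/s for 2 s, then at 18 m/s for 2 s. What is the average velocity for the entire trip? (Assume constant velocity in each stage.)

d₁ = v₁t₁ = 35 × 2 = 70 m
d₂ = v₂t₂ = 18 × 2 = 36 m
d_total = 106 m, t_total = 4 s
v_avg = d_total/t_total = 106/4 = 26.5 m/s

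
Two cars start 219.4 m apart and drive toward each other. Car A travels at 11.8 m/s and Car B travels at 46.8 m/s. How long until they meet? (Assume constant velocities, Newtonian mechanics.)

Combined speed: v_combined = 11.8 + 46.8 = 58.6 m/s
Time to meet: t = d/v_combined = 219.4/58.6 = 3.74 s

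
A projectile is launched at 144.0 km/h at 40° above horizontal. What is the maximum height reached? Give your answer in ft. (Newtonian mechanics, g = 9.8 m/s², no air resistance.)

v₀ = 144.0 km/h × 0.2777777777777778 = 40.0 m/s
H = v₀² × sin²(θ) / (2g) = 40.0² × sin(40°)² / (2 × 9.8) = 1600.0 × 0.413176 / 19.6 = 33.7287 m
H = 33.7287 m / 0.3048 = 110.7 ft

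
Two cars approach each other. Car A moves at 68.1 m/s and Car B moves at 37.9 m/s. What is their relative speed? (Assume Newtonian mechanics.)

v_rel = v_A + v_B = 68.1 + 37.9 = 106.0 m/s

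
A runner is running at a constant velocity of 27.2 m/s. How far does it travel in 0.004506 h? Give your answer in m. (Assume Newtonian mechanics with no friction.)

t = 0.004506 h × 3600.0 = 16.2216 s
d = v × t = 27.2 × 16.2216 = 441.2 m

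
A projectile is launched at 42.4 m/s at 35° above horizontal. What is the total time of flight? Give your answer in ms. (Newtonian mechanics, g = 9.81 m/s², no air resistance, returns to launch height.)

T = 2 × v₀ × sin(θ) / g = 2 × 42.4 × sin(35°) / 9.81 = 2 × 42.4 × 0.573576 / 9.81 = 4.95813 s
T = 4.95813 s / 0.001 = 4958 ms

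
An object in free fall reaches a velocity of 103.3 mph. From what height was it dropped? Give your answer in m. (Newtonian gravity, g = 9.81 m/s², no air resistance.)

v = 103.3 mph × 0.44704 = 46.1792 m/s
h = v² / (2g) = 46.1792² / (2 × 9.81) = 108.7 m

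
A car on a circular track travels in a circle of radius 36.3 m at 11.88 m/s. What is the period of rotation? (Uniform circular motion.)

T = 2πr/v = 2π×36.3/11.88 = 19.2 s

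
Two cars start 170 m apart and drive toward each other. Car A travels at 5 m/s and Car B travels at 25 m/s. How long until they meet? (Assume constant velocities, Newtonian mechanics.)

Combined speed: v_combined = 5 + 25 = 30 m/s
Time to meet: t = d/v_combined = 170/30 = 5.67 s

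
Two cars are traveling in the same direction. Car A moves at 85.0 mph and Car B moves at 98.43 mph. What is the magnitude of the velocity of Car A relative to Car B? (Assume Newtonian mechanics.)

v_rel = |v_A - v_B| = |85.0 - 98.43| = 13.43 mph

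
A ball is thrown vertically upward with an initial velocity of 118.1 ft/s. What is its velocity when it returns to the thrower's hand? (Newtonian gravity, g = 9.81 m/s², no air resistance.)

By conservation of energy (no air resistance), the ball returns to the throw height with the same speed as launch, but directed downward.
|v_ground| = v₀ = 118.1 ft/s
v_ground = 118.1 ft/s (downward)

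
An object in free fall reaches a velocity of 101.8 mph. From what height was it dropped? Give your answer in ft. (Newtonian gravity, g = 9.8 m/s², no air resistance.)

v = 101.8 mph × 0.44704 = 45.5087 m/s
h = v² / (2g) = 45.5087² / (2 × 9.8) = 105.665 m
h = 105.665 m / 0.3048 = 346.7 ft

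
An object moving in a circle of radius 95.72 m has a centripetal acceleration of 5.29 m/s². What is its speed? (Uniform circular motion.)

v = √(a_c × r) = √(5.29 × 95.72) = 22.5 m/s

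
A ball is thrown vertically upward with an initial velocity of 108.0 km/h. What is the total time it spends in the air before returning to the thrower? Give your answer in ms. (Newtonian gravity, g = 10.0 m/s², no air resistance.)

v₀ = 108.0 km/h × 0.2777777777777778 = 30.0 m/s
t_total = 2 × v₀ / g = 2 × 30.0 / 10.0 = 6.0 s
t_total = 6.0 s / 0.001 = 6000 ms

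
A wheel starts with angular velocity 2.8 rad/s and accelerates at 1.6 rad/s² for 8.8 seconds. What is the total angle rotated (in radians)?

θ = ω₀t + ½αt² = 2.8×8.8 + ½×1.6×8.8² = 86.59 rad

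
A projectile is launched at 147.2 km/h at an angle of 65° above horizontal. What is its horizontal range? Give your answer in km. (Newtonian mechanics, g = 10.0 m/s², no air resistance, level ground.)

v₀ = 147.2 km/h × 0.2777777777777778 = 40.8889 m/s
R = v₀² × sin(2θ) / g = 40.8889² × sin(2 × 65°) / 10.0 = 1671.9 × 0.766044 / 10.0 = 128.075 m
R = 128.075 m / 1000.0 = 0.1281 km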